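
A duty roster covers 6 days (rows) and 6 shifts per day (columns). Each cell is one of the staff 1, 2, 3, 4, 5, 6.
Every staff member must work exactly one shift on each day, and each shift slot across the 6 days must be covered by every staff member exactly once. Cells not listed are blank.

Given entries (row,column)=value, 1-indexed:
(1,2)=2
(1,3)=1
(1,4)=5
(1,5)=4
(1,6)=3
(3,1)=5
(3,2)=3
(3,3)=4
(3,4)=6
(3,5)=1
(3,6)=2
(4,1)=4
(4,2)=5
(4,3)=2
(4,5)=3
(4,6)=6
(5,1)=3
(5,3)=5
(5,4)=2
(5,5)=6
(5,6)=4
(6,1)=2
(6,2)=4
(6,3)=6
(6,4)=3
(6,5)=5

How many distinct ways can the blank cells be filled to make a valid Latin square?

Day 1, shift 1: eliminating its day and shift leaves {6}.
Day 2, shift 1: eliminating its day and shift leaves {1, 6}.
Day 2, shift 2: eliminating its day and shift leaves {1, 6}.
Day 2, shift 3: eliminating its day and shift leaves {3}.
Day 2, shift 4: eliminating its day and shift leaves {1, 4}.
Day 2, shift 5: eliminating its day and shift leaves {2}.
Day 2, shift 6: eliminating its day and shift leaves {1, 5}.
Day 4, shift 4: eliminating its day and shift leaves {1}.
Day 5, shift 2: eliminating its day and shift leaves {1}.
Day 6, shift 6: eliminating its day and shift leaves {1}.
Only one assignment across all blanks avoids any day or shift repeat, giving 1 completion.

1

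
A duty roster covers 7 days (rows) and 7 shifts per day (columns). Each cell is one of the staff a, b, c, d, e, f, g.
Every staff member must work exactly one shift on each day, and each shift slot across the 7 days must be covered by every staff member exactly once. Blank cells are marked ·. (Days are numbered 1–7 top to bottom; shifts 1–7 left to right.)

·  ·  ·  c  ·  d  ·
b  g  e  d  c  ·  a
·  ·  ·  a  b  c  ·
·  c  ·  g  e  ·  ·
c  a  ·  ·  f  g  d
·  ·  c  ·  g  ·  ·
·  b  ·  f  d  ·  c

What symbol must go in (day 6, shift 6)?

a

Day 1, shift 5: day 1 has {c, d} and shift 5 has {b, c, d, e, f, g}, leaving only a.
Day 2, shift 6: day 2 has {a, b, c, d, e, g} and shift 6 has {c, d, g}, leaving only f.
Day 5, shift 3: day 5 has {a, c, d, f, g} and shift 3 has {c, e}, leaving only b.
Day 5, shift 4: day 5 has {a, b, c, d, f, g} and shift 4 has {a, c, d, f, g}, leaving only e.
Day 6, shift 4: day 6 has {c, g} and shift 4 has {a, c, d, e, f, g}, leaving only b.
Day 6, shift 6 is narrowed to {a, e}.
If it were e, then day 7, shift 6 would be left with no valid symbol.
So day 6, shift 6 must be a.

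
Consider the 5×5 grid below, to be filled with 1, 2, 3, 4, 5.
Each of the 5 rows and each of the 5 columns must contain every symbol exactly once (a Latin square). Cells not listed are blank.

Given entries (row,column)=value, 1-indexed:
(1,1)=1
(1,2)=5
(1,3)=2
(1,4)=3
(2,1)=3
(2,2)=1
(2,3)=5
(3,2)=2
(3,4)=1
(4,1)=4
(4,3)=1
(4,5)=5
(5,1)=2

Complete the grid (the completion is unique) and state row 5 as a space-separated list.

2 4 3 5 1

Row 1, column 5: row 1 has {1, 2, 3, 5} and column 5 has {5}, leaving only 4.
Row 2, column 5: row 2 has {1, 3, 5} and column 5 has {4, 5}, leaving only 2.
Row 2, column 4: row 2 has {1, 2, 3, 5} and column 4 has {1, 3}, leaving only 4.
Row 5, column 4: row 5 has {2} and column 4 has {1, 3, 4}, leaving only 5.
Row 3, column 1: row 3 has {1, 2} and column 1 has {1, 2, 3, 4}, leaving only 5.
Row 3, column 5: row 3 has {1, 2, 5} and column 5 has {2, 4, 5}, leaving only 3.
Row 5, column 5: row 5 has {2, 5} and column 5 has {2, 3, 4, 5}, leaving only 1.
Row 3, column 3: row 3 has {1, 2, 3, 5} and column 3 has {1, 2, 5}, leaving only 4.
Row 5, column 3: row 5 has {1, 2, 5} and column 3 has {1, 2, 4, 5}, leaving only 3.
Row 5, column 2: row 5 has {1, 2, 3, 5} and column 2 has {1, 2, 5}, leaving only 4.
So row 5 reads: 2 4 3 5 1.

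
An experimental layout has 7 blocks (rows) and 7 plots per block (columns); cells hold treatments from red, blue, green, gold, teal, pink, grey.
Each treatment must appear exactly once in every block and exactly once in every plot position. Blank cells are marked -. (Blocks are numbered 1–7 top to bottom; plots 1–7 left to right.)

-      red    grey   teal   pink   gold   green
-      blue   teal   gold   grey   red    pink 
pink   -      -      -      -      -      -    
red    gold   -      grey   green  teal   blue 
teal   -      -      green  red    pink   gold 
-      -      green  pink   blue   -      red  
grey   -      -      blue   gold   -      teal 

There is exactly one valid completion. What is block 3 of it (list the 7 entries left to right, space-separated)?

Block 3, plot 4: block 3 has {pink} and plot 4 has {blue, green, gold, teal, pink, grey}, leaving only red.
Block 3, plot 5: block 3 has {red, pink} and plot 5 has {red, blue, green, gold, pink, grey}, leaving only teal.
Block 3, plot 7: block 3 has {red, teal, pink} and plot 7 has {red, blue, green, gold, teal, pink}, leaving only grey.
Block 3, plot 2: block 3 has {red, teal, pink, grey} and plot 2 has {red, blue, gold}, leaving only green.
Block 3, plot 6: block 3 has {red, green, teal, pink, grey} and plot 6 has {red, gold, teal, pink}, leaving only blue.
Block 3, plot 3: block 3 has {red, blue, green, teal, pink, grey} and plot 3 has {green, teal, grey}, leaving only gold.
So block 3 reads: pink green gold red teal blue grey.

pink green gold red teal blue grey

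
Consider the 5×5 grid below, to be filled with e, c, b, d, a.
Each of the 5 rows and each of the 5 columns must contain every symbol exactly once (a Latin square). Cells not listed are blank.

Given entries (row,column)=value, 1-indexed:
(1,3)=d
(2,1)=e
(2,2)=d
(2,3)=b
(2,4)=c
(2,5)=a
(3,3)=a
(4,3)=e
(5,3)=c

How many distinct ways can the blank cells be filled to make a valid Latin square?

56

Row 1, column 1: eliminating its row and column leaves {c, b, a}.
Row 1, column 2: eliminating its row and column leaves {e, c, b, a}.
Row 1, column 4: eliminating its row and column leaves {e, b, a}.
Row 1, column 5: eliminating its row and column leaves {e, c, b}.
Row 3, column 1: eliminating its row and column leaves {c, b, d}.
Row 3, column 2: eliminating its row and column leaves {e, c, b}.
Row 3, column 4: eliminating its row and column leaves {e, b, d}.
Row 3, column 5: eliminating its row and column leaves {e, c, b, d}.
Row 4, column 1: eliminating its row and column leaves {c, b, d, a}.
Row 4, column 2: eliminating its row and column leaves {c, b, a}.
Row 4, column 4: eliminating its row and column leaves {b, d, a}.
Row 4, column 5: eliminating its row and column leaves {c, b, d}.
Row 5, column 1: eliminating its row and column leaves {b, d, a}.
Row 5, column 2: eliminating its row and column leaves {e, b, a}.
Row 5, column 4: eliminating its row and column leaves {e, b, d, a}.
Row 5, column 5: eliminating its row and column leaves {e, b, d}.
Enumerating the assignments across these blanks that avoid any row or column repeat gives 56 completions.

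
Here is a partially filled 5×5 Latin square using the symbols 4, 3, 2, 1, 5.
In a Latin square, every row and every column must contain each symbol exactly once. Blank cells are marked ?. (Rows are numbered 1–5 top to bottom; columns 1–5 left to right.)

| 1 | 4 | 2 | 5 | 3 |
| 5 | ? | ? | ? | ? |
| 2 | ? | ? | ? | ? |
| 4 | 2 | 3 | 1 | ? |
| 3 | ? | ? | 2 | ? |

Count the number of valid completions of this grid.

3

Row 2, column 2: eliminating its row and column leaves {3, 1}.
Row 2, column 3: eliminating its row and column leaves {4, 1}.
Row 2, column 4: eliminating its row and column leaves {4, 3}.
Row 2, column 5: eliminating its row and column leaves {4, 2, 1}.
Row 3, column 2: eliminating its row and column leaves {3, 1, 5}.
Row 3, column 3: eliminating its row and column leaves {4, 1, 5}.
Row 3, column 4: eliminating its row and column leaves {4, 3}.
Row 3, column 5: eliminating its row and column leaves {4, 1, 5}.
Row 4, column 5: eliminating its row and column leaves {5}.
Row 5, column 2: eliminating its row and column leaves {1, 5}.
Row 5, column 3: eliminating its row and column leaves {4, 1, 5}.
Row 5, column 5: eliminating its row and column leaves {4, 1, 5}.
Enumerating the assignments across these blanks that avoid any row or column repeat gives 3 completions.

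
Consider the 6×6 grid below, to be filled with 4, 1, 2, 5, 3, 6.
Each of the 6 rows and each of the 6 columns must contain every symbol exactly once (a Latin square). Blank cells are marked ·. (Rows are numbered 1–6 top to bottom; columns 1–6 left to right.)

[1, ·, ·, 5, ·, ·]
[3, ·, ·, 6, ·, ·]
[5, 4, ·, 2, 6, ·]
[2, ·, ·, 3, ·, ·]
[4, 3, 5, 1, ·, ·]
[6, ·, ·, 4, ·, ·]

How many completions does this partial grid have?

Row 1, column 2: eliminating its row and column leaves {2, 6}.
Row 1, column 3: eliminating its row and column leaves {4, 2, 3, 6}.
Row 1, column 5: eliminating its row and column leaves {4, 2, 3}.
Row 1, column 6: eliminating its row and column leaves {4, 2, 3, 6}.
Row 2, column 2: eliminating its row and column leaves {1, 2, 5}.
Row 2, column 3: eliminating its row and column leaves {4, 1, 2}.
Row 2, column 5: eliminating its row and column leaves {4, 1, 2, 5}.
Row 2, column 6: eliminating its row and column leaves {4, 1, 2, 5}.
Row 3, column 3: eliminating its row and column leaves {1, 3}.
Row 3, column 6: eliminating its row and column leaves {1, 3}.
Row 4, column 2: eliminating its row and column leaves {1, 5, 6}.
Row 4, column 3: eliminating its row and column leaves {4, 1, 6}.
Row 4, column 5: eliminating its row and column leaves {4, 1, 5}.
Row 4, column 6: eliminating its row and column leaves {4, 1, 5, 6}.
Row 5, column 5: eliminating its row and column leaves {2}.
Row 5, column 6: eliminating its row and column leaves {2, 6}.
Row 6, column 2: eliminating its row and column leaves {1, 2, 5}.
Row 6, column 3: eliminating its row and column leaves {1, 2, 3}.
Row 6, column 5: eliminating its row and column leaves {1, 2, 5, 3}.
Row 6, column 6: eliminating its row and column leaves {1, 2, 5, 3}.
Enumerating the assignments across these blanks that avoid any row or column repeat gives 26 completions.

26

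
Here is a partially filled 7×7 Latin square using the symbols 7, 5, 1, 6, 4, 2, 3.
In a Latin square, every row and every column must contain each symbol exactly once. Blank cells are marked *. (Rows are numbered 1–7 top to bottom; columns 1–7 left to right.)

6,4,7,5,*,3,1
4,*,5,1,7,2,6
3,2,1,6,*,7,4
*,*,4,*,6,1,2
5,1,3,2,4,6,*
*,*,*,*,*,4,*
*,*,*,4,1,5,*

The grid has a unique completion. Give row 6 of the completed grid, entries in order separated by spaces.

1 6 2 7 3 4 5

Row 1, column 5: row 1 has {7, 5, 1, 6, 4, 3} and column 5 has {7, 1, 6, 4}, leaving only 2.
Row 2, column 2: row 2 has {7, 5, 1, 6, 4, 2} and column 2 has {1, 4, 2}, leaving only 3.
Row 3, column 5: row 3 has {7, 1, 6, 4, 2, 3} and column 5 has {7, 1, 6, 4, 2}, leaving only 5.
Row 6, column 5: row 6 has {4} and column 5 has {7, 5, 1, 6, 4, 2}, leaving only 3.
Row 6, column 4: row 6 has {4, 3} and column 4 has {5, 1, 6, 4, 2}, leaving only 7.
Row 6, column 7: row 6 has {7, 4, 3} and column 7 has {1, 6, 4, 2}, leaving only 5.
Row 6, column 2: row 6 has {7, 5, 4, 3} and column 2 has {1, 4, 2, 3}, leaving only 6.
Row 6, column 3: row 6 has {7, 5, 6, 4, 3} and column 3 has {7, 5, 1, 4, 3}, leaving only 2.
Row 6, column 1: row 6 has {7, 5, 6, 4, 2, 3} and column 1 has {5, 6, 4, 3}, leaving only 1.
So row 6 reads: 1 6 2 7 3 4 5.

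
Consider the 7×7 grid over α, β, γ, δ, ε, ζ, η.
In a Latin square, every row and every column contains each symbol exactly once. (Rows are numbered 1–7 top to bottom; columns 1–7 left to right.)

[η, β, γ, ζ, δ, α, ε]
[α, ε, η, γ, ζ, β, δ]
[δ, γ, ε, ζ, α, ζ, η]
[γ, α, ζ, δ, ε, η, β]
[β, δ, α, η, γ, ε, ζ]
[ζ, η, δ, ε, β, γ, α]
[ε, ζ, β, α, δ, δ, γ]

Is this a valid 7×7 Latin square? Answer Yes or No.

No

Row 7 contains δ twice (at columns 5 and 6); row 3 is also not a permutation.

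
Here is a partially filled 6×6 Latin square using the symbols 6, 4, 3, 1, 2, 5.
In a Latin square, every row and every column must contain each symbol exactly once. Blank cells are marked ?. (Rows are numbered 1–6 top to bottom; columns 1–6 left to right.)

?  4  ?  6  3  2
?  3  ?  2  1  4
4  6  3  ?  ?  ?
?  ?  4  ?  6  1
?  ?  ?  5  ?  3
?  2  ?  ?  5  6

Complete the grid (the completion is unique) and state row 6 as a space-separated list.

3 2 1 4 5 6

Row 6, column 3: row 6 has {6, 2, 5} and column 3 has {4, 3}, leaving only 1.
Row 6, column 1: row 6 has {6, 1, 2, 5} and column 1 has {4}, leaving only 3.
Row 6, column 4: row 6 has {6, 3, 1, 2, 5} and column 4 has {6, 2, 5}, leaving only 4.
So row 6 reads: 3 2 1 4 5 6.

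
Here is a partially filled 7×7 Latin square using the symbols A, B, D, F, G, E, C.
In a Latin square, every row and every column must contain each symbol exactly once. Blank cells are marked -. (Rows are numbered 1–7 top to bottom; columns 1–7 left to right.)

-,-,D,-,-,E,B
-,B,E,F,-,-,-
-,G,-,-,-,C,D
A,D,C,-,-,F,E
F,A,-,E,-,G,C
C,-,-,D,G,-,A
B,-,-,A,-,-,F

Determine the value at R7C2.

C

Row 1, column 1: row 1 has {B, D, E} and column 1 has {A, B, F, C}, leaving only G.
Row 1, column 4: row 1 has {B, D, G, E} and column 4 has {A, D, F, E}, leaving only C.
Row 1, column 2: row 1 has {B, D, G, E, C} and column 2 has {A, B, D, G}, leaving only F.
Row 1, column 5: row 1 has {B, D, F, G, E, C} and column 5 has {G}, leaving only A.
Row 2, column 1: row 2 has {B, F, E} and column 1 has {A, B, F, G, C}, leaving only D.
Row 2, column 5: row 2 has {B, D, F, E} and column 5 has {A, G}, leaving only C.
Row 2, column 6: row 2 has {B, D, F, E, C} and column 6 has {F, G, E, C}, leaving only A.
Row 2, column 7: row 2 has {A, B, D, F, E, C} and column 7 has {A, B, D, F, E, C}, leaving only G.
Row 3, column 1: row 3 has {D, G, C} and column 1 has {A, B, D, F, G, C}, leaving only E.
Row 3, column 4: row 3 has {D, G, E, C} and column 4 has {A, D, F, E, C}, leaving only B.
Row 3, column 5: row 3 has {B, D, G, E, C} and column 5 has {A, G, C}, leaving only F.
Row 3, column 3: row 3 has {B, D, F, G, E, C} and column 3 has {D, E, C}, leaving only A.
Row 4, column 4: row 4 has {A, D, F, E, C} and column 4 has {A, B, D, F, E, C}, leaving only G.
Row 4, column 5: row 4 has {A, D, F, G, E, C} and column 5 has {A, F, G, C}, leaving only B.
Row 5, column 3: row 5 has {A, F, G, E, C} and column 3 has {A, D, E, C}, leaving only B.
Row 5, column 5: row 5 has {A, B, F, G, E, C} and column 5 has {A, B, F, G, C}, leaving only D.
Row 6, column 2: row 6 has {A, D, G, C} and column 2 has {A, B, D, F, G}, leaving only E.
Row 7 already has {A, B, F} and column 2 already has {A, B, D, F, G, E}, so row 7, column 2 must be C.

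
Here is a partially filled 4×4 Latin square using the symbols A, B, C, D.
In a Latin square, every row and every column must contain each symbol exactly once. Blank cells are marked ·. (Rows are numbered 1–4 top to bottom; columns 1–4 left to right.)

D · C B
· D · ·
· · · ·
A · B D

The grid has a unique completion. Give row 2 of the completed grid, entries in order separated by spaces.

B D A C

Row 2, column 3: row 2 has {D} and column 3 has {B, C}, leaving only A.
Row 2, column 4: row 2 has {A, D} and column 4 has {B, D}, leaving only C.
Row 2, column 1: row 2 has {A, C, D} and column 1 has {A, D}, leaving only B.
So row 2 reads: B D A C.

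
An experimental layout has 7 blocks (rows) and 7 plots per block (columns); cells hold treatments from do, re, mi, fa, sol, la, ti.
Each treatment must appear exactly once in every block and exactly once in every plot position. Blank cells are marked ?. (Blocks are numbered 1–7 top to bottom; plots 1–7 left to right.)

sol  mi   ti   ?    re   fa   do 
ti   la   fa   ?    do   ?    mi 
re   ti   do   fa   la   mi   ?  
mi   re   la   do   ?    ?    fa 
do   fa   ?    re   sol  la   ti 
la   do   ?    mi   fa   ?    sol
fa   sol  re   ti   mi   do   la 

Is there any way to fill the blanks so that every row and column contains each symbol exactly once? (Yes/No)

Block 3, plot 7: block 3 together with plot 7 already contain {do, re, mi, fa, sol, la, ti} — every symbol — so nothing can go there. The grid has no valid completion.

No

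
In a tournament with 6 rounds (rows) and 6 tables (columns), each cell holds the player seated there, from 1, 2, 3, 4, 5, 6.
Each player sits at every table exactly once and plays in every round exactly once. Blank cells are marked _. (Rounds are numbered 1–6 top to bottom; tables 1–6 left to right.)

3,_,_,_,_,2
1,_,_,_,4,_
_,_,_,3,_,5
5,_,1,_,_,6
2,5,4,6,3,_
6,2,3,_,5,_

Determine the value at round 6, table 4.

Round 2, table 6: round 2 has {1, 4} and table 6 has {2, 5, 6}, leaving only 3.
Round 2, table 2: round 2 has {1, 3, 4} and table 2 has {2, 5}, leaving only 6.
Round 3, table 1: round 3 has {3, 5} and table 1 has {1, 2, 3, 5, 6}, leaving only 4.
Round 3, table 2: round 3 has {3, 4, 5} and table 2 has {2, 5, 6}, leaving only 1.
Round 1, table 2: round 1 has {2, 3} and table 2 has {1, 2, 5, 6}, leaving only 4.
Round 4, table 2: round 4 has {1, 5, 6} and table 2 has {1, 2, 4, 5, 6}, leaving only 3.
Round 4, table 5: round 4 has {1, 3, 5, 6} and table 5 has {3, 4, 5}, leaving only 2.
Round 3, table 5: round 3 has {1, 3, 4, 5} and table 5 has {2, 3, 4, 5}, leaving only 6.
Round 1, table 5: round 1 has {2, 3, 4} and table 5 has {2, 3, 4, 5, 6}, leaving only 1.
Round 1, table 4: round 1 has {1, 2, 3, 4} and table 4 has {3, 6}, leaving only 5.
Round 1, table 3: round 1 has {1, 2, 3, 4, 5} and table 3 has {1, 3, 4}, leaving only 6.
Round 2, table 4: round 2 has {1, 3, 4, 6} and table 4 has {3, 5, 6}, leaving only 2.
Round 2, table 3: round 2 has {1, 2, 3, 4, 6} and table 3 has {1, 3, 4, 6}, leaving only 5.
Round 3, table 3: round 3 has {1, 3, 4, 5, 6} and table 3 has {1, 3, 4, 5, 6}, leaving only 2.
Round 4, table 4: round 4 has {1, 2, 3, 5, 6} and table 4 has {2, 3, 5, 6}, leaving only 4.
Round 6 already has {2, 3, 5, 6} and table 4 already has {2, 3, 4, 5, 6}, so round 6, table 4 must be 1.

1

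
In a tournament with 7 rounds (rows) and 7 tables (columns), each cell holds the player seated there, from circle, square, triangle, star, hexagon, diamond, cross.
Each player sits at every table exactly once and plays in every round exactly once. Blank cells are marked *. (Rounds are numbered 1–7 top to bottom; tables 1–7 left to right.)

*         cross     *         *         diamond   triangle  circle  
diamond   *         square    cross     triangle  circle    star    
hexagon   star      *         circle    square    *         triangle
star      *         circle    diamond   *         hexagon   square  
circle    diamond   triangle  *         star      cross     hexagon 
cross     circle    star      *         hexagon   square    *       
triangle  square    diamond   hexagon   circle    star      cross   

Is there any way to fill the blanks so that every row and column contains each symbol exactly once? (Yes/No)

No round or table among the givens repeats a symbol, and propagating forced cells runs into no contradiction.
One valid completion exists (for instance, square cross hexagon star diamond triangle circle / diamond hexagon square cross triangle circle star / hexagon star cross circle square diamond triangle / star triangle circle diamond cross hexagon square / circle diamond triangle square star cross hexagon / cross circle star triangle hexagon square diamond / triangle square diamond hexagon circle star cross).

Yes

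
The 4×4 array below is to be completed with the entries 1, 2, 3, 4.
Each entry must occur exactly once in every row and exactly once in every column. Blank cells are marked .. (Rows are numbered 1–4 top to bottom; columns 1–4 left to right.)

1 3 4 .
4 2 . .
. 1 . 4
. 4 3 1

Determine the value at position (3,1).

3

Row 1, column 4: row 1 has {1, 3, 4} and column 4 has {1, 4}, leaving only 2.
Row 2, column 3: row 2 has {2, 4} and column 3 has {3, 4}, leaving only 1.
Row 2, column 4: row 2 has {1, 2, 4} and column 4 has {1, 2, 4}, leaving only 3.
Row 3, column 3: row 3 has {1, 4} and column 3 has {1, 3, 4}, leaving only 2.
Row 3 already has {1, 2, 4} and column 1 already has {1, 4}, so row 3, column 1 must be 3.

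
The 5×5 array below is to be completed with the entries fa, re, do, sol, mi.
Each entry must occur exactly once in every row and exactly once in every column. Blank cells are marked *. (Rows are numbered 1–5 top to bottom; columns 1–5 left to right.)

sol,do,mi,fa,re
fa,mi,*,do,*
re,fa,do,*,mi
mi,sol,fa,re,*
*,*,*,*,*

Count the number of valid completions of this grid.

Row 2, column 3: eliminating its row and column leaves {re, sol}.
Row 2, column 5: eliminating its row and column leaves {sol}.
Row 3, column 4: eliminating its row and column leaves {sol}.
Row 4, column 5: eliminating its row and column leaves {do}.
Row 5, column 1: eliminating its row and column leaves {do}.
Row 5, column 2: eliminating its row and column leaves {re}.
Row 5, column 3: eliminating its row and column leaves {re, sol}.
Row 5, column 4: eliminating its row and column leaves {sol, mi}.
Row 5, column 5: eliminating its row and column leaves {fa, do, sol}.
Only one assignment across all blanks avoids any row or column repeat, giving 1 completion.

1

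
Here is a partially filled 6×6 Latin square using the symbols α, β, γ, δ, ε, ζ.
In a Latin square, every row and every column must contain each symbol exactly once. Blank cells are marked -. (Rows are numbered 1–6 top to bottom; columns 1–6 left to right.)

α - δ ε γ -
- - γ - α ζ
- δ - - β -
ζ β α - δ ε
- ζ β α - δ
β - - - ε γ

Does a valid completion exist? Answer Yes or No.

No

Row 1, column 2: row 1 together with column 2 already contain {α, β, γ, δ, ε, ζ} — every symbol — so nothing can go there. The grid has no valid completion.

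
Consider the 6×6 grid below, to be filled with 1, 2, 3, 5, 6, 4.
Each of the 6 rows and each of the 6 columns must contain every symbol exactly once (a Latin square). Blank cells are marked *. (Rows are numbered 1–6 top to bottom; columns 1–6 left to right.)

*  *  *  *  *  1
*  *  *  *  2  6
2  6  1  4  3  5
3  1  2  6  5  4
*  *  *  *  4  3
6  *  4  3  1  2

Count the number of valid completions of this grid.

3

Row 1, column 1: eliminating its row and column leaves {5, 4}.
Row 1, column 2: eliminating its row and column leaves {2, 3, 5, 4}.
Row 1, column 3: eliminating its row and column leaves {3, 5, 6}.
Row 1, column 4: eliminating its row and column leaves {2, 5}.
Row 1, column 5: eliminating its row and column leaves {6}.
Row 2, column 1: eliminating its row and column leaves {1, 5, 4}.
Row 2, column 2: eliminating its row and column leaves {3, 5, 4}.
Row 2, column 3: eliminating its row and column leaves {3, 5}.
Row 2, column 4: eliminating its row and column leaves {1, 5}.
Row 5, column 1: eliminating its row and column leaves {1, 5}.
Row 5, column 2: eliminating its row and column leaves {2, 5}.
Row 5, column 3: eliminating its row and column leaves {5, 6}.
Row 5, column 4: eliminating its row and column leaves {1, 2, 5}.
Row 6, column 2: eliminating its row and column leaves {5}.
Enumerating the assignments across these blanks that avoid any row or column repeat gives 3 completions.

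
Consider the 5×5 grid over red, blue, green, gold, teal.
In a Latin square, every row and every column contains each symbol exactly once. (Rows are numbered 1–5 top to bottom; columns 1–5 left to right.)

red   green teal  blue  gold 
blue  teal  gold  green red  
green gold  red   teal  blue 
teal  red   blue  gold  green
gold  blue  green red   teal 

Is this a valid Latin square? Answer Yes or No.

Each row is a permutation of the 5 symbols, and so is each column.

Yes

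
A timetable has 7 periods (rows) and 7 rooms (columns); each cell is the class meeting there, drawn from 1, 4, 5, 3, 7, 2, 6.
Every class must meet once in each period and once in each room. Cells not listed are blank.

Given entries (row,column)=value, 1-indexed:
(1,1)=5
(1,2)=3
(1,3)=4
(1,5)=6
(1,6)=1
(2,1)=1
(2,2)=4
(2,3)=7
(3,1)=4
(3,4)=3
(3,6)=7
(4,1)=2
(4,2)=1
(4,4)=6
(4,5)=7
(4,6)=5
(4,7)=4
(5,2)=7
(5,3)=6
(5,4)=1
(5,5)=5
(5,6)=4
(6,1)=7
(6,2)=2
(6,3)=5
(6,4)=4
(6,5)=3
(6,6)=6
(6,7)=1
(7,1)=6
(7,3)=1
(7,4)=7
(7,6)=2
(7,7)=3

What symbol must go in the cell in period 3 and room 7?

5

Period 1, room 4: period 1 has {1, 4, 5, 3, 6} and room 4 has {1, 4, 3, 7, 6}, leaving only 2.
Period 1, room 7: period 1 has {1, 4, 5, 3, 2, 6} and room 7 has {1, 4, 3}, leaving only 7.
Period 2, room 4: period 2 has {1, 4, 7} and room 4 has {1, 4, 3, 7, 2, 6}, leaving only 5.
Period 2, room 5: period 2 has {1, 4, 5, 7} and room 5 has {5, 3, 7, 6}, leaving only 2.
Period 2, room 6: period 2 has {1, 4, 5, 7, 2} and room 6 has {1, 4, 5, 7, 2, 6}, leaving only 3.
Period 2, room 7: period 2 has {1, 4, 5, 3, 7, 2} and room 7 has {1, 4, 3, 7}, leaving only 6.
Period 3, room 3: period 3 has {4, 3, 7} and room 3 has {1, 4, 5, 7, 6}, leaving only 2.
Period 3 already has {4, 3, 7, 2} and room 7 already has {1, 4, 3, 7, 6}, so period 3, room 7 must be 5.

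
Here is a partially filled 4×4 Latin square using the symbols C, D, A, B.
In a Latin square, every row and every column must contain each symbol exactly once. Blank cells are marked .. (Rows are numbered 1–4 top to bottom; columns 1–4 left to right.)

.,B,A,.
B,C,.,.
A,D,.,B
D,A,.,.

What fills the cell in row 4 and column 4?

C

Row 4 already has {D, A} and column 4 already has {B}, so row 4, column 4 must be C.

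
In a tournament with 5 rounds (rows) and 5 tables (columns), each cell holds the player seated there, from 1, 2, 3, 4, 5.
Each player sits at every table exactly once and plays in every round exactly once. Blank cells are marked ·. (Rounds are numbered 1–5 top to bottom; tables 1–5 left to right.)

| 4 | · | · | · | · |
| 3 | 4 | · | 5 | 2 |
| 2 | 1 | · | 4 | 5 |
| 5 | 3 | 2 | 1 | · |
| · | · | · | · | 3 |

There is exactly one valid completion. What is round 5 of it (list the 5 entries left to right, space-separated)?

Round 5, table 1: round 5 has {3} and table 1 has {2, 3, 4, 5}, leaving only 1.
Round 5, table 4: round 5 has {1, 3} and table 4 has {1, 4, 5}, leaving only 2.
Round 5, table 2: round 5 has {1, 2, 3} and table 2 has {1, 3, 4}, leaving only 5.
Round 5, table 3: round 5 has {1, 2, 3, 5} and table 3 has {2}, leaving only 4.
So round 5 reads: 1 5 4 2 3.

1 5 4 2 3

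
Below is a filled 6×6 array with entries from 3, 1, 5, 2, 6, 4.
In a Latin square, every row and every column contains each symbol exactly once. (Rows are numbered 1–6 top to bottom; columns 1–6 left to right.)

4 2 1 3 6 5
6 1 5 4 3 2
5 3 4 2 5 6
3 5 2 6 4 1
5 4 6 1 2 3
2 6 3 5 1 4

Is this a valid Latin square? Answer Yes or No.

Column 1 contains 5 twice (at rows 3 and 5), so it is not a permutation.

No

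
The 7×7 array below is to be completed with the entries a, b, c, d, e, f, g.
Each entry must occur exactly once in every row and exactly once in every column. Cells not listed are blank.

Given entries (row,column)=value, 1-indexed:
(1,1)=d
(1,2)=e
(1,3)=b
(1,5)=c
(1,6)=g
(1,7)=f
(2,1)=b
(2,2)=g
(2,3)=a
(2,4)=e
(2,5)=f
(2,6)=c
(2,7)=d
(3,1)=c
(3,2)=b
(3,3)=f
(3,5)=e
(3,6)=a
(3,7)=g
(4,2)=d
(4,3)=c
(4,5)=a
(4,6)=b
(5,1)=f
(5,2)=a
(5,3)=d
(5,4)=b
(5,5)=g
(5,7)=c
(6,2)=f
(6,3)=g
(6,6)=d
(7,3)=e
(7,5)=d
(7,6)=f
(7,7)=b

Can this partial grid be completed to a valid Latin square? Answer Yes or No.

No row or column among the givens repeats a symbol, and propagating forced cells runs into no contradiction.
One valid completion exists (for instance, d e b a c g f / b g a e f c d / c b f d e a g / g d c f a b e / f a d b g e c / e f g c b d a / a c e g d f b).

Yes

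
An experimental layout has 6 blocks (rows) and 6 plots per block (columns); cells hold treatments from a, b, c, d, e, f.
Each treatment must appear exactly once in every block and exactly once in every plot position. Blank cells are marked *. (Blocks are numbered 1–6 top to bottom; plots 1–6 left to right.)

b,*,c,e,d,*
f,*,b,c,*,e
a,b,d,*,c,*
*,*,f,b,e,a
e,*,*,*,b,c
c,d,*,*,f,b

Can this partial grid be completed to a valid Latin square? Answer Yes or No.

No

Block 1, plot 6: block 1 has {b, c, d, e} and plot 6 has {a, b, c, e}, so it must be f.
Now block 3, plot 6: block 3 together with plot 6 already contain {a, b, c, d, e, f} — every symbol — so nothing can go there. The grid has no valid completion.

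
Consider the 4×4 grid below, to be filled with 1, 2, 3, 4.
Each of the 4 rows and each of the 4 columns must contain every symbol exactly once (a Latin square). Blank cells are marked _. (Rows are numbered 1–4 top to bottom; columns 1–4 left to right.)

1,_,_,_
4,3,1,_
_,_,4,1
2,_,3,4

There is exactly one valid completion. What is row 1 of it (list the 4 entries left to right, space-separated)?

1 4 2 3

Row 1, column 3: row 1 has {1} and column 3 has {1, 3, 4}, leaving only 2.
Row 1, column 2: row 1 has {1, 2} and column 2 has {3}, leaving only 4.
Row 1, column 4: row 1 has {1, 2, 4} and column 4 has {1, 4}, leaving only 3.
So row 1 reads: 1 4 2 3.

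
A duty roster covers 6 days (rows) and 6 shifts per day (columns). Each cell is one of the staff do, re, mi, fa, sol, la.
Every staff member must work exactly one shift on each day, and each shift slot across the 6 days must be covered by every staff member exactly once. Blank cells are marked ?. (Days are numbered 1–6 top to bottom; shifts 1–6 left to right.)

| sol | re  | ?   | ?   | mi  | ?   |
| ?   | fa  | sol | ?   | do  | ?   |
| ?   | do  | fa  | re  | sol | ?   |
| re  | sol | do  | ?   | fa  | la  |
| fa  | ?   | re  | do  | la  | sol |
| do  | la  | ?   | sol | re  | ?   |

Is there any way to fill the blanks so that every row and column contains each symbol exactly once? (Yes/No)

Yes

No day or shift among the givens repeats a symbol, and propagating forced cells runs into no contradiction.
One valid completion exists (for instance, sol re la fa mi do / mi fa sol la do re / la do fa re sol mi / re sol do mi fa la / fa mi re do la sol / do la mi sol re fa).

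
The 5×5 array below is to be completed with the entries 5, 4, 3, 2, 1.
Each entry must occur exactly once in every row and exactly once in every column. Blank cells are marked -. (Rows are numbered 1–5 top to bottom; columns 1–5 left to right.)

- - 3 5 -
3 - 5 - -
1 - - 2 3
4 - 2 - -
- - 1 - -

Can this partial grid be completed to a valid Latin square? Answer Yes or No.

Yes

No row or column among the givens repeats a symbol, and propagating forced cells runs into no contradiction.
One valid completion exists (for instance, 2 1 3 5 4 / 3 2 5 4 1 / 1 5 4 2 3 / 4 3 2 1 5 / 5 4 1 3 2).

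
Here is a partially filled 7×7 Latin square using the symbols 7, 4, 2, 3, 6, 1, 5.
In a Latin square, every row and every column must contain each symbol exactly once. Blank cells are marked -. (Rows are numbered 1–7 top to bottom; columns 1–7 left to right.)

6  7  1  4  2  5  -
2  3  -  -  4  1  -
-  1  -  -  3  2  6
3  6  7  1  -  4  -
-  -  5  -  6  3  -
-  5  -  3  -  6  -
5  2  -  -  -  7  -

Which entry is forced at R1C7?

Row 1 already has {7, 4, 2, 6, 1, 5} and column 7 already has {6}, so row 1, column 7 must be 3.

3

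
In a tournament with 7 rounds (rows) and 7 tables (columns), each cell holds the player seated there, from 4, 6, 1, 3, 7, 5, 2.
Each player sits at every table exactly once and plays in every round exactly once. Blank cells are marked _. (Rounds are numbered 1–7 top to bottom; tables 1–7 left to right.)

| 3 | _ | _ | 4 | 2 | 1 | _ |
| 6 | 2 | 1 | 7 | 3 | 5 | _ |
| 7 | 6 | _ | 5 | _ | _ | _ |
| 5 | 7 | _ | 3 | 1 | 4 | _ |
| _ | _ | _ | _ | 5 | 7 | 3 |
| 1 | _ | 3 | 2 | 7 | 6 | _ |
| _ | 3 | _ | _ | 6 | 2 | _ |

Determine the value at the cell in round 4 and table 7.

2

Round 1, table 2: round 1 has {4, 1, 3, 2} and table 2 has {6, 3, 7, 2}, leaving only 5.
Round 2, table 7: round 2 has {6, 1, 3, 7, 5, 2} and table 7 has {3}, leaving only 4.
Round 3, table 5: round 3 has {6, 7, 5} and table 5 has {6, 1, 3, 7, 5, 2}, leaving only 4.
Round 3, table 3: round 3 has {4, 6, 7, 5} and table 3 has {1, 3}, leaving only 2.
Round 3, table 6: round 3 has {4, 6, 7, 5, 2} and table 6 has {4, 6, 1, 7, 5, 2}, leaving only 3.
Round 3, table 7: round 3 has {4, 6, 3, 7, 5, 2} and table 7 has {4, 3}, leaving only 1.
Round 4, table 3: round 4 has {4, 1, 3, 7, 5} and table 3 has {1, 3, 2}, leaving only 6.
Round 4 already has {4, 6, 1, 3, 7, 5} and table 7 already has {4, 1, 3}, so round 4, table 7 must be 2.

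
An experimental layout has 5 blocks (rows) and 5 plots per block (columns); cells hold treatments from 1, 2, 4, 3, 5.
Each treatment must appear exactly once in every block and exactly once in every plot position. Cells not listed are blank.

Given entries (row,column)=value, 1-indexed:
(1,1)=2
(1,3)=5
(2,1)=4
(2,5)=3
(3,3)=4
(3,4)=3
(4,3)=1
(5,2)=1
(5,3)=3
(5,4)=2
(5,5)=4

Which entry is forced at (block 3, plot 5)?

5

Block 1, plot 5: block 1 has {2, 5} and plot 5 has {4, 3}, leaving only 1.
Block 1, plot 4: block 1 has {1, 2, 5} and plot 4 has {2, 3}, leaving only 4.
Block 1, plot 2: block 1 has {1, 2, 4, 5} and plot 2 has {1}, leaving only 3.
Block 2, plot 3: block 2 has {4, 3} and plot 3 has {1, 4, 3, 5}, leaving only 2.
Block 2, plot 2: block 2 has {2, 4, 3} and plot 2 has {1, 3}, leaving only 5.
Block 2, plot 4: block 2 has {2, 4, 3, 5} and plot 4 has {2, 4, 3}, leaving only 1.
Block 3, plot 2: block 3 has {4, 3} and plot 2 has {1, 3, 5}, leaving only 2.
Block 3 already has {2, 4, 3} and plot 5 already has {1, 4, 3}, so block 3, plot 5 must be 5.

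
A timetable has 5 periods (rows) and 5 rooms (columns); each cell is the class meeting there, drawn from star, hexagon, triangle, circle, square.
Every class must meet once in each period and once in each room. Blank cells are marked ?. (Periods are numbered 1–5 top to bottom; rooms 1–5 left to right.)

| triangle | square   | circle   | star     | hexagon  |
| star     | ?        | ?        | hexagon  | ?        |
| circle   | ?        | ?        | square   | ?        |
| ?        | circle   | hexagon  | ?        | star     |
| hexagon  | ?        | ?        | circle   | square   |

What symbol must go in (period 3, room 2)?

hexagon

Period 2, room 2: period 2 has {star, hexagon} and room 2 has {circle, square}, leaving only triangle.
Period 2, room 3: period 2 has {star, hexagon, triangle} and room 3 has {hexagon, circle}, leaving only square.
Period 2, room 5: period 2 has {star, hexagon, triangle, square} and room 5 has {star, hexagon, square}, leaving only circle.
Period 3, room 5: period 3 has {circle, square} and room 5 has {star, hexagon, circle, square}, leaving only triangle.
Period 3, room 3: period 3 has {triangle, circle, square} and room 3 has {hexagon, circle, square}, leaving only star.
Period 3 already has {star, triangle, circle, square} and room 2 already has {triangle, circle, square}, so period 3, room 2 must be hexagon.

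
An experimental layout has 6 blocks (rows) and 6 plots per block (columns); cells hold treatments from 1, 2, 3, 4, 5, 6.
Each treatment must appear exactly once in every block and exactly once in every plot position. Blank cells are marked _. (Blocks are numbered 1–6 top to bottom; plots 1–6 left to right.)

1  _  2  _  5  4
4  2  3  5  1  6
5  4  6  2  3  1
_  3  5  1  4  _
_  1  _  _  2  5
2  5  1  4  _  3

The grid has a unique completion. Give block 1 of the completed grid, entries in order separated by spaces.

Block 1, plot 2: block 1 has {1, 2, 4, 5} and plot 2 has {1, 2, 3, 4, 5}, leaving only 6.
Block 1, plot 4: block 1 has {1, 2, 4, 5, 6} and plot 4 has {1, 2, 4, 5}, leaving only 3.
So block 1 reads: 1 6 2 3 5 4.

1 6 2 3 5 4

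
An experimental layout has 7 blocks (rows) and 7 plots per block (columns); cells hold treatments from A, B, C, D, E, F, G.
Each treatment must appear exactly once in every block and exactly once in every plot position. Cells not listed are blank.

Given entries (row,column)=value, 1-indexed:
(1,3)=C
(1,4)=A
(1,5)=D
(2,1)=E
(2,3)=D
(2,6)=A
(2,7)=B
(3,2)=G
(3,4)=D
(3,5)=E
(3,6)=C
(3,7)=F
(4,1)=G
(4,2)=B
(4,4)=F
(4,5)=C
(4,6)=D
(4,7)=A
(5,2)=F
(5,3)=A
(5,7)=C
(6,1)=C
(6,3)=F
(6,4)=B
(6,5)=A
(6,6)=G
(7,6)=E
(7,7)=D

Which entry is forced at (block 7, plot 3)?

G

Block 1, plot 2: block 1 has {A, C, D} and plot 2 has {B, F, G}, leaving only E.
Block 1, plot 7: block 1 has {A, C, D, E} and plot 7 has {A, B, C, D, F}, leaving only G.
Block 2, plot 2: block 2 has {A, B, D, E} and plot 2 has {B, E, F, G}, leaving only C.
Block 2, plot 4: block 2 has {A, B, C, D, E} and plot 4 has {A, B, D, F}, leaving only G.
Block 2, plot 5: block 2 has {A, B, C, D, E, G} and plot 5 has {A, C, D, E}, leaving only F.
Block 3, plot 3: block 3 has {C, D, E, F, G} and plot 3 has {A, C, D, F}, leaving only B.
Block 7 already has {D, E} and plot 3 already has {A, B, C, D, F}, so block 7, plot 3 must be G.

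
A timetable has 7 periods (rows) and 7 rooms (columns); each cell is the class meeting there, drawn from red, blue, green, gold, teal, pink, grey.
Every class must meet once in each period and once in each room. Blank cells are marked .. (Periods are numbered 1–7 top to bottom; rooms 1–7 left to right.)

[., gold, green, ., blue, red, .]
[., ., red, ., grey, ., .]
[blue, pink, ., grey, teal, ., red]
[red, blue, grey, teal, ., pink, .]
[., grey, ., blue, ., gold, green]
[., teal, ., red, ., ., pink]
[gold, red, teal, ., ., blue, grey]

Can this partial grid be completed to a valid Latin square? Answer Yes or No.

Yes

No period or room among the givens repeats a symbol, and propagating forced cells runs into no contradiction.
One valid completion exists (for instance, grey gold green pink blue red teal / pink green red gold grey teal blue / blue pink gold grey teal green red / red blue grey teal green pink gold / teal grey pink blue red gold green / green teal blue red gold grey pink / gold red teal green pink blue grey).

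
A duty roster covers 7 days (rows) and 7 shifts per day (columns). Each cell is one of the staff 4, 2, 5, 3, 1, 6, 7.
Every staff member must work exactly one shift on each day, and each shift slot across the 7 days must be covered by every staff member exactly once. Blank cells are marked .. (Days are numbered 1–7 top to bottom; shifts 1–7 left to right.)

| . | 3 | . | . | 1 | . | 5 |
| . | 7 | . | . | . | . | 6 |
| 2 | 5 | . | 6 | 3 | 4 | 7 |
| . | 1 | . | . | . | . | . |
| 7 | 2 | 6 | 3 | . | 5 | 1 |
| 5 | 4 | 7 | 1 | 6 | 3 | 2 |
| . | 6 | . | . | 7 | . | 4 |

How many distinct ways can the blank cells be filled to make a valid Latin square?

Day 1, shift 1: eliminating its day and shift leaves {4, 6}.
Day 1, shift 3: eliminating its day and shift leaves {4, 2}.
Day 1, shift 4: eliminating its day and shift leaves {4, 2, 7}.
Day 1, shift 6: eliminating its day and shift leaves {2, 6, 7}.
Day 2, shift 1: eliminating its day and shift leaves {4, 3, 1}.
Day 2, shift 3: eliminating its day and shift leaves {4, 2, 5, 3, 1}.
Day 2, shift 4: eliminating its day and shift leaves {4, 2, 5}.
Day 2, shift 5: eliminating its day and shift leaves {4, 2, 5}.
Day 2, shift 6: eliminating its day and shift leaves {2, 1}.
Day 3, shift 3: eliminating its day and shift leaves {1}.
Day 4, shift 1: eliminating its day and shift leaves {4, 3, 6}.
Day 4, shift 3: eliminating its day and shift leaves {4, 2, 5, 3}.
Day 4, shift 4: eliminating its day and shift leaves {4, 2, 5, 7}.
Day 4, shift 5: eliminating its day and shift leaves {4, 2, 5}.
Day 4, shift 6: eliminating its day and shift leaves {2, 6, 7}.
Day 4, shift 7: eliminating its day and shift leaves {3}.
Day 5, shift 5: eliminating its day and shift leaves {4}.
Day 7, shift 1: eliminating its day and shift leaves {3, 1}.
Day 7, shift 3: eliminating its day and shift leaves {2, 5, 3, 1}.
Day 7, shift 4: eliminating its day and shift leaves {2, 5}.
Day 7, shift 6: eliminating its day and shift leaves {2, 1}.
Enumerating the assignments across these blanks that avoid any day or shift repeat gives 7 completions.

7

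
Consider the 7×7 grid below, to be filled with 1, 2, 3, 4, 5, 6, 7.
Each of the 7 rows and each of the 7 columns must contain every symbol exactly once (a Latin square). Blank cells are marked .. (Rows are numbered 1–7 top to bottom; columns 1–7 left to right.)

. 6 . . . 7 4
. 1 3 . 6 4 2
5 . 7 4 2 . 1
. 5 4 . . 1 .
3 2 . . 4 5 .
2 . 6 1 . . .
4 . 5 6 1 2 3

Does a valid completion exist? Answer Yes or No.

Yes

No row or column among the givens repeats a symbol, and propagating forced cells runs into no contradiction.
One valid completion exists (for instance, 1 6 2 3 5 7 4 / 7 1 3 5 6 4 2 / 5 3 7 4 2 6 1 / 6 5 4 2 3 1 7 / 3 2 1 7 4 5 6 / 2 4 6 1 7 3 5 / 4 7 5 6 1 2 3).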